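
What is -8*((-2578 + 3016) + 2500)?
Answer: -23504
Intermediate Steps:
-8*((-2578 + 3016) + 2500) = -8*(438 + 2500) = -8*2938 = -23504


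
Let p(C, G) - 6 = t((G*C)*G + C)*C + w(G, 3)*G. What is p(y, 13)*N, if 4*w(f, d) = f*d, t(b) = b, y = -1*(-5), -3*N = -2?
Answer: 17531/6 ≈ 2921.8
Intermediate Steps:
N = 2/3 (N = -1/3*(-2) = 2/3 ≈ 0.66667)
y = 5
w(f, d) = d*f/4 (w(f, d) = (f*d)/4 = (d*f)/4 = d*f/4)
p(C, G) = 6 + 3*G**2/4 + C*(C + C*G**2) (p(C, G) = 6 + (((G*C)*G + C)*C + ((1/4)*3*G)*G) = 6 + (((C*G)*G + C)*C + (3*G/4)*G) = 6 + ((C*G**2 + C)*C + 3*G**2/4) = 6 + ((C + C*G**2)*C + 3*G**2/4) = 6 + (C*(C + C*G**2) + 3*G**2/4) = 6 + (3*G**2/4 + C*(C + C*G**2)) = 6 + 3*G**2/4 + C*(C + C*G**2))
p(y, 13)*N = (6 + (3/4)*13**2 + 5**2*(1 + 13**2))*(2/3) = (6 + (3/4)*169 + 25*(1 + 169))*(2/3) = (6 + 507/4 + 25*170)*(2/3) = (6 + 507/4 + 4250)*(2/3) = (17531/4)*(2/3) = 17531/6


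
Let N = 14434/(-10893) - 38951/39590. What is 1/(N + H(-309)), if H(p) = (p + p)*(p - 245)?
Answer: 431253870/147648254244337 ≈ 2.9208e-6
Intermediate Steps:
H(p) = 2*p*(-245 + p) (H(p) = (2*p)*(-245 + p) = 2*p*(-245 + p))
N = -995735303/431253870 (N = 14434*(-1/10893) - 38951*1/39590 = -14434/10893 - 38951/39590 = -995735303/431253870 ≈ -2.3089)
1/(N + H(-309)) = 1/(-995735303/431253870 + 2*(-309)*(-245 - 309)) = 1/(-995735303/431253870 + 2*(-309)*(-554)) = 1/(-995735303/431253870 + 342372) = 1/(147648254244337/431253870) = 431253870/147648254244337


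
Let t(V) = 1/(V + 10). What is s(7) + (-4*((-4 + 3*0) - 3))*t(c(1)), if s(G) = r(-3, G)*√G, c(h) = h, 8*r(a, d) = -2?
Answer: 28/11 - √7/4 ≈ 1.8840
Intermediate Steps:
r(a, d) = -¼ (r(a, d) = (⅛)*(-2) = -¼)
s(G) = -√G/4
t(V) = 1/(10 + V)
s(7) + (-4*((-4 + 3*0) - 3))*t(c(1)) = -√7/4 + (-4*((-4 + 3*0) - 3))/(10 + 1) = -√7/4 - 4*((-4 + 0) - 3)/11 = -√7/4 - 4*(-4 - 3)*(1/11) = -√7/4 - 4*(-7)*(1/11) = -√7/4 + 28*(1/11) = -√7/4 + 28/11 = 28/11 - √7/4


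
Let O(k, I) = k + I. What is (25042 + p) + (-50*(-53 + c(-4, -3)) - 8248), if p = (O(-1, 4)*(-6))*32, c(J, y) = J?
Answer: 19068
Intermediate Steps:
O(k, I) = I + k
p = -576 (p = ((4 - 1)*(-6))*32 = (3*(-6))*32 = -18*32 = -576)
(25042 + p) + (-50*(-53 + c(-4, -3)) - 8248) = (25042 - 576) + (-50*(-53 - 4) - 8248) = 24466 + (-50*(-57) - 8248) = 24466 + (2850 - 8248) = 24466 - 5398 = 19068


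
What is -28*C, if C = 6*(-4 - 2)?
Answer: 1008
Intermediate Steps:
C = -36 (C = 6*(-6) = -36)
-28*C = -28*(-36) = 1008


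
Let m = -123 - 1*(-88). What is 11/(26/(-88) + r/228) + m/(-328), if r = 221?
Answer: 4554007/277160 ≈ 16.431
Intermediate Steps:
m = -35 (m = -123 + 88 = -35)
11/(26/(-88) + r/228) + m/(-328) = 11/(26/(-88) + 221/228) - 35/(-328) = 11/(26*(-1/88) + 221*(1/228)) - 35*(-1/328) = 11/(-13/44 + 221/228) + 35/328 = 11/(845/1254) + 35/328 = 11*(1254/845) + 35/328 = 13794/845 + 35/328 = 4554007/277160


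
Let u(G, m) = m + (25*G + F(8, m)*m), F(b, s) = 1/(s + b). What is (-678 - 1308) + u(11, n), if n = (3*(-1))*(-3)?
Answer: -28925/17 ≈ -1701.5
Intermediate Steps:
F(b, s) = 1/(b + s)
n = 9 (n = -3*(-3) = 9)
u(G, m) = m + 25*G + m/(8 + m) (u(G, m) = m + (25*G + m/(8 + m)) = m + 25*G + m/(8 + m))
(-678 - 1308) + u(11, n) = (-678 - 1308) + (9 + (8 + 9)*(9 + 25*11))/(8 + 9) = -1986 + (9 + 17*(9 + 275))/17 = -1986 + (9 + 17*284)/17 = -1986 + (9 + 4828)/17 = -1986 + (1/17)*4837 = -1986 + 4837/17 = -28925/17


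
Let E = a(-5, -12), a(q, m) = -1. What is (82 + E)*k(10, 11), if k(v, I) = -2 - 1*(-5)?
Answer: 243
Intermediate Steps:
E = -1
k(v, I) = 3 (k(v, I) = -2 + 5 = 3)
(82 + E)*k(10, 11) = (82 - 1)*3 = 81*3 = 243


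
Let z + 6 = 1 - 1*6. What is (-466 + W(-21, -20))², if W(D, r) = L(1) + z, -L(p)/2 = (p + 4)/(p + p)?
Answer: 232324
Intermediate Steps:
L(p) = -(4 + p)/p (L(p) = -2*(p + 4)/(p + p) = -2*(4 + p)/(2*p) = -2*(4 + p)*1/(2*p) = -(4 + p)/p)
z = -11 (z = -6 + (1 - 1*6) = -6 + (1 - 6) = -6 - 5 = -11)
W(D, r) = -16 (W(D, r) = (-4 - 1*1)/1 - 11 = 1*(-4 - 1) - 11 = 1*(-5) - 11 = -5 - 11 = -16)
(-466 + W(-21, -20))² = (-466 - 16)² = (-482)² = 232324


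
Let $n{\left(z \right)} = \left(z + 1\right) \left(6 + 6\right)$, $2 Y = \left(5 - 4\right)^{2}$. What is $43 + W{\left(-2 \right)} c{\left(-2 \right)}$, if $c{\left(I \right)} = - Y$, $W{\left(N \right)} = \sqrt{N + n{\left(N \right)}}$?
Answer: $43 - \frac{i \sqrt{14}}{2} \approx 43.0 - 1.8708 i$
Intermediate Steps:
$Y = \frac{1}{2}$ ($Y = \frac{\left(5 - 4\right)^{2}}{2} = \frac{1^{2}}{2} = \frac{1}{2} \cdot 1 = \frac{1}{2} \approx 0.5$)
$n{\left(z \right)} = 12 + 12 z$ ($n{\left(z \right)} = \left(1 + z\right) 12 = 12 + 12 z$)
$W{\left(N \right)} = \sqrt{12 + 13 N}$ ($W{\left(N \right)} = \sqrt{N + \left(12 + 12 N\right)} = \sqrt{12 + 13 N}$)
$c{\left(I \right)} = - \frac{1}{2}$ ($c{\left(I \right)} = \left(-1\right) \frac{1}{2} = - \frac{1}{2}$)
$43 + W{\left(-2 \right)} c{\left(-2 \right)} = 43 + \sqrt{12 + 13 \left(-2\right)} \left(- \frac{1}{2}\right) = 43 + \sqrt{12 - 26} \left(- \frac{1}{2}\right) = 43 + \sqrt{-14} \left(- \frac{1}{2}\right) = 43 + i \sqrt{14} \left(- \frac{1}{2}\right) = 43 - \frac{i \sqrt{14}}{2}$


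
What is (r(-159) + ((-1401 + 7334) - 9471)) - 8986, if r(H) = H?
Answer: -12683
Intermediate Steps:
(r(-159) + ((-1401 + 7334) - 9471)) - 8986 = (-159 + ((-1401 + 7334) - 9471)) - 8986 = (-159 + (5933 - 9471)) - 8986 = (-159 - 3538) - 8986 = -3697 - 8986 = -12683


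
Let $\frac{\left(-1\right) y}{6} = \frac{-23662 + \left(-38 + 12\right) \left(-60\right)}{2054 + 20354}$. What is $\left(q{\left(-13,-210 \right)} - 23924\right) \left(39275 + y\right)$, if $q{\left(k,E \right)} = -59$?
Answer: $- \frac{5277499993049}{5602} \approx -9.4207 \cdot 10^{8}$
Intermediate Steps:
$y = \frac{33153}{5602}$ ($y = - 6 \frac{-23662 + \left(-38 + 12\right) \left(-60\right)}{2054 + 20354} = - 6 \frac{-23662 - -1560}{22408} = - 6 \left(-23662 + 1560\right) \frac{1}{22408} = - 6 \left(\left(-22102\right) \frac{1}{22408}\right) = \left(-6\right) \left(- \frac{11051}{11204}\right) = \frac{33153}{5602} \approx 5.9181$)
$\left(q{\left(-13,-210 \right)} - 23924\right) \left(39275 + y\right) = \left(-59 - 23924\right) \left(39275 + \frac{33153}{5602}\right) = \left(-23983\right) \frac{220051703}{5602} = - \frac{5277499993049}{5602}$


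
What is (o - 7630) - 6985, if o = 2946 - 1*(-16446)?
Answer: 4777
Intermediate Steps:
o = 19392 (o = 2946 + 16446 = 19392)
(o - 7630) - 6985 = (19392 - 7630) - 6985 = 11762 - 6985 = 4777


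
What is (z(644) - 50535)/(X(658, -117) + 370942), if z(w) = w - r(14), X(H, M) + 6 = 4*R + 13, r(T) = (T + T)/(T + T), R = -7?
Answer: -49892/370921 ≈ -0.13451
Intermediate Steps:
r(T) = 1 (r(T) = (2*T)/((2*T)) = (2*T)*(1/(2*T)) = 1)
X(H, M) = -21 (X(H, M) = -6 + (4*(-7) + 13) = -6 + (-28 + 13) = -6 - 15 = -21)
z(w) = -1 + w (z(w) = w - 1*1 = w - 1 = -1 + w)
(z(644) - 50535)/(X(658, -117) + 370942) = ((-1 + 644) - 50535)/(-21 + 370942) = (643 - 50535)/370921 = -49892*1/370921 = -49892/370921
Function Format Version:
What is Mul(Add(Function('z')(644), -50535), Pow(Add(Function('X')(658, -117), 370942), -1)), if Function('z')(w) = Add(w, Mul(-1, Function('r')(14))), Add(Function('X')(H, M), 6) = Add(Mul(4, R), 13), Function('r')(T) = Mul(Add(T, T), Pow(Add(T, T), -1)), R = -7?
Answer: Rational(-49892, 370921) ≈ -0.13451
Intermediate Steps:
Function('r')(T) = 1 (Function('r')(T) = Mul(Mul(2, T), Pow(Mul(2, T), -1)) = Mul(Mul(2, T), Mul(Rational(1, 2), Pow(T, -1))) = 1)
Function('X')(H, M) = -21 (Function('X')(H, M) = Add(-6, Add(Mul(4, -7), 13)) = Add(-6, Add(-28, 13)) = Add(-6, -15) = -21)
Function('z')(w) = Add(-1, w) (Function('z')(w) = Add(w, Mul(-1, 1)) = Add(w, -1) = Add(-1, w))
Mul(Add(Function('z')(644), -50535), Pow(Add(Function('X')(658, -117), 370942), -1)) = Mul(Add(Add(-1, 644), -50535), Pow(Add(-21, 370942), -1)) = Mul(Add(643, -50535), Pow(370921, -1)) = Mul(-49892, Rational(1, 370921)) = Rational(-49892, 370921)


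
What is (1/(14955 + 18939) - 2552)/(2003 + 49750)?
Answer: -86497487/1754116182 ≈ -0.049311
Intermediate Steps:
(1/(14955 + 18939) - 2552)/(2003 + 49750) = (1/33894 - 2552)/51753 = (1/33894 - 2552)*(1/51753) = -86497487/33894*1/51753 = -86497487/1754116182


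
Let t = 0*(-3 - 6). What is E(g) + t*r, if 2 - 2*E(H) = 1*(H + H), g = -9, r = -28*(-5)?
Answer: 10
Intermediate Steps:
r = 140
t = 0 (t = 0*(-9) = 0)
E(H) = 1 - H (E(H) = 1 - (H + H)/2 = 1 - 2*H/2 = 1 - H)
E(g) + t*r = (1 - 1*(-9)) + 0*140 = (1 + 9) + 0 = 10 + 0 = 10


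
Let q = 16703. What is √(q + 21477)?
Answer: 2*√9545 ≈ 195.40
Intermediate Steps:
√(q + 21477) = √(16703 + 21477) = √38180 = 2*√9545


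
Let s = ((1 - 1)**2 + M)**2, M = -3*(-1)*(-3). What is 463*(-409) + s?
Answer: -189286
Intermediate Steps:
M = -9 (M = 3*(-3) = -9)
s = 81 (s = ((1 - 1)**2 - 9)**2 = (0**2 - 9)**2 = (0 - 9)**2 = (-9)**2 = 81)
463*(-409) + s = 463*(-409) + 81 = -189367 + 81 = -189286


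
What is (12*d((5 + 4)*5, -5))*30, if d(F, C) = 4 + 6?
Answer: 3600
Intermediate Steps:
d(F, C) = 10
(12*d((5 + 4)*5, -5))*30 = (12*10)*30 = 120*30 = 3600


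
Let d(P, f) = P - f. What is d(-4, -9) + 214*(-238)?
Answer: -50927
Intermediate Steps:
d(-4, -9) + 214*(-238) = (-4 - 1*(-9)) + 214*(-238) = (-4 + 9) - 50932 = 5 - 50932 = -50927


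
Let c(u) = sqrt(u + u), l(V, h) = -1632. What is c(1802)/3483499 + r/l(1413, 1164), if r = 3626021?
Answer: -3626021/1632 + 2*sqrt(901)/3483499 ≈ -2221.8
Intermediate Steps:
c(u) = sqrt(2)*sqrt(u) (c(u) = sqrt(2*u) = sqrt(2)*sqrt(u))
c(1802)/3483499 + r/l(1413, 1164) = (sqrt(2)*sqrt(1802))/3483499 + 3626021/(-1632) = (2*sqrt(901))*(1/3483499) + 3626021*(-1/1632) = 2*sqrt(901)/3483499 - 3626021/1632 = -3626021/1632 + 2*sqrt(901)/3483499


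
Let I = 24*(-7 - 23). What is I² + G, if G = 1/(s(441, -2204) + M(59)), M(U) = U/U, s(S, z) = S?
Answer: 229132801/442 ≈ 5.1840e+5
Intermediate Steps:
I = -720 (I = 24*(-30) = -720)
M(U) = 1
G = 1/442 (G = 1/(441 + 1) = 1/442 ≈ 0.0022624)
I² + G = (-720)² + 1/442 = 518400 + 1/442 = 229132801/442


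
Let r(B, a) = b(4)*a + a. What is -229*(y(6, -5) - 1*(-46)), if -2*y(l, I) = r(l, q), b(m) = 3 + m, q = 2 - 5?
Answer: -13282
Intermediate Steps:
q = -3
r(B, a) = 8*a (r(B, a) = (3 + 4)*a + a = 7*a + a = 8*a)
y(l, I) = 12 (y(l, I) = -4*(-3) = -½*(-24) = 12)
-229*(y(6, -5) - 1*(-46)) = -229*(12 - 1*(-46)) = -229*(12 + 46) = -229*58 = -13282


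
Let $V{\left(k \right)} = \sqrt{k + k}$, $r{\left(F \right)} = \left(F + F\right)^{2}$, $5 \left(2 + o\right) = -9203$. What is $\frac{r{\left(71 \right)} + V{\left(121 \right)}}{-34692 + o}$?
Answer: $- \frac{100820}{182673} - \frac{55 \sqrt{2}}{182673} \approx -0.55234$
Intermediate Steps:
$o = - \frac{9213}{5}$ ($o = -2 + \frac{1}{5} \left(-9203\right) = -2 - \frac{9203}{5} = - \frac{9213}{5} \approx -1842.6$)
$r{\left(F \right)} = 4 F^{2}$ ($r{\left(F \right)} = \left(2 F\right)^{2} = 4 F^{2}$)
$V{\left(k \right)} = \sqrt{2} \sqrt{k}$ ($V{\left(k \right)} = \sqrt{2 k} = \sqrt{2} \sqrt{k}$)
$\frac{r{\left(71 \right)} + V{\left(121 \right)}}{-34692 + o} = \frac{4 \cdot 71^{2} + \sqrt{2} \sqrt{121}}{-34692 - \frac{9213}{5}} = \frac{4 \cdot 5041 + \sqrt{2} \cdot 11}{- \frac{182673}{5}} = \left(20164 + 11 \sqrt{2}\right) \left(- \frac{5}{182673}\right) = - \frac{100820}{182673} - \frac{55 \sqrt{2}}{182673}$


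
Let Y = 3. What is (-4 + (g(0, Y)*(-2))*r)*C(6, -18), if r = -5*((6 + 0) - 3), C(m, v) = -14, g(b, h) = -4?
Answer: 1736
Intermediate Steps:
r = -15 (r = -5*(6 - 3) = -5*3 = -15)
(-4 + (g(0, Y)*(-2))*r)*C(6, -18) = (-4 - 4*(-2)*(-15))*(-14) = (-4 + 8*(-15))*(-14) = (-4 - 120)*(-14) = -124*(-14) = 1736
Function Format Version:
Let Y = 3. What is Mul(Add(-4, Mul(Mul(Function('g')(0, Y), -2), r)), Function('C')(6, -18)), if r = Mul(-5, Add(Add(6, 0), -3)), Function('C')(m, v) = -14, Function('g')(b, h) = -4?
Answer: 1736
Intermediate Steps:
r = -15 (r = Mul(-5, Add(6, -3)) = Mul(-5, 3) = -15)
Mul(Add(-4, Mul(Mul(Function('g')(0, Y), -2), r)), Function('C')(6, -18)) = Mul(Add(-4, Mul(Mul(-4, -2), -15)), -14) = Mul(Add(-4, Mul(8, -15)), -14) = Mul(Add(-4, -120), -14) = Mul(-124, -14) = 1736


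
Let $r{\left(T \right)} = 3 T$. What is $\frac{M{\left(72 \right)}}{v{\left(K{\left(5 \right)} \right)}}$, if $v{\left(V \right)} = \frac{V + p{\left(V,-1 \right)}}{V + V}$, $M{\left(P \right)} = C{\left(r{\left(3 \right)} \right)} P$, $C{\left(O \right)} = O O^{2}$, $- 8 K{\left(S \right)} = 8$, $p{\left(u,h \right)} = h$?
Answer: $52488$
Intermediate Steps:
$K{\left(S \right)} = -1$ ($K{\left(S \right)} = \left(- \frac{1}{8}\right) 8 = -1$)
$C{\left(O \right)} = O^{3}$
$M{\left(P \right)} = 729 P$ ($M{\left(P \right)} = \left(3 \cdot 3\right)^{3} P = 9^{3} P = 729 P$)
$v{\left(V \right)} = \frac{-1 + V}{2 V}$ ($v{\left(V \right)} = \frac{V - 1}{V + V} = \frac{-1 + V}{2 V}$)
$\frac{M{\left(72 \right)}}{v{\left(K{\left(5 \right)} \right)}} = \frac{729 \cdot 72}{\frac{1}{2} \frac{1}{-1} \left(-1 - 1\right)} = \frac{52488}{\frac{1}{2} \left(-1\right) \left(-2\right)} = \frac{52488}{1} = 52488 \cdot 1 = 52488$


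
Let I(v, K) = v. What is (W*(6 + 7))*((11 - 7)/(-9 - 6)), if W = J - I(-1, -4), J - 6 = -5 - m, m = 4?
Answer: 104/15 ≈ 6.9333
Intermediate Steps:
J = -3 (J = 6 + (-5 - 1*4) = 6 + (-5 - 4) = 6 - 9 = -3)
W = -2 (W = -3 - 1*(-1) = -3 + 1 = -2)
(W*(6 + 7))*((11 - 7)/(-9 - 6)) = (-2*(6 + 7))*((11 - 7)/(-9 - 6)) = (-2*13)*(4/(-15)) = -104*(-1)/15 = -26*(-4/15) = 104/15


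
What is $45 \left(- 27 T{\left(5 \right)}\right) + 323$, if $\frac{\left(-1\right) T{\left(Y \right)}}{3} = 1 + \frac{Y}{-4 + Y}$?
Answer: $22193$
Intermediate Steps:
$T{\left(Y \right)} = -3 - \frac{3 Y}{-4 + Y}$ ($T{\left(Y \right)} = - 3 \left(1 + \frac{Y}{-4 + Y}\right) = -3 - \frac{3 Y}{-4 + Y}$)
$45 \left(- 27 T{\left(5 \right)}\right) + 323 = 45 \left(- 27 \frac{6 \left(2 - 5\right)}{-4 + 5}\right) + 323 = 45 \left(- 27 \frac{6 \left(2 - 5\right)}{1}\right) + 323 = 45 \left(- 27 \cdot 6 \cdot 1 \left(-3\right)\right) + 323 = 45 \left(\left(-27\right) \left(-18\right)\right) + 323 = 45 \cdot 486 + 323 = 21870 + 323 = 22193$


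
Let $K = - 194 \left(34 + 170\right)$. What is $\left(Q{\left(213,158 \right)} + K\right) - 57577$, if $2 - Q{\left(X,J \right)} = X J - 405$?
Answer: $-130400$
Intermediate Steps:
$Q{\left(X,J \right)} = 407 - J X$ ($Q{\left(X,J \right)} = 2 - \left(X J - 405\right) = 2 - \left(J X - 405\right) = 2 - \left(-405 + J X\right) = 407 - J X$)
$K = -39576$ ($K = \left(-194\right) 204 = -39576$)
$\left(Q{\left(213,158 \right)} + K\right) - 57577 = \left(\left(407 - 158 \cdot 213\right) - 39576\right) - 57577 = \left(\left(407 - 33654\right) - 39576\right) - 57577 = \left(-33247 - 39576\right) - 57577 = -72823 - 57577 = -130400$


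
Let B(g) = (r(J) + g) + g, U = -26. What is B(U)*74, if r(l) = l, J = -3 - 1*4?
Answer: -4366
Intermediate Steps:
J = -7 (J = -3 - 4 = -7)
B(g) = -7 + 2*g (B(g) = (-7 + g) + g = -7 + 2*g)
B(U)*74 = (-7 + 2*(-26))*74 = (-7 - 52)*74 = -59*74 = -4366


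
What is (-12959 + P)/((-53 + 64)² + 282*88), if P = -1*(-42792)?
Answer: 29833/24937 ≈ 1.1963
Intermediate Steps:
P = 42792
(-12959 + P)/((-53 + 64)² + 282*88) = (-12959 + 42792)/((-53 + 64)² + 282*88) = 29833/(11² + 24816) = 29833/(121 + 24816) = 29833/24937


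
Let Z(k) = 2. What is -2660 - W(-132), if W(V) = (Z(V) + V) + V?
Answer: -2398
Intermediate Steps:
W(V) = 2 + 2*V (W(V) = (2 + V) + V = 2 + 2*V)
-2660 - W(-132) = -2660 - (2 + 2*(-132)) = -2660 - (2 - 264) = -2660 - 1*(-262) = -2660 + 262 = -2398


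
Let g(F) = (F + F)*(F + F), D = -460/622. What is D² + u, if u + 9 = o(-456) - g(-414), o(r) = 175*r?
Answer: -74029523453/96721 ≈ -7.6539e+5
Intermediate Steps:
D = -230/311 (D = -460*1/622 = -230/311 ≈ -0.73955)
g(F) = 4*F² (g(F) = (2*F)*(2*F) = 4*F²)
u = -765393 (u = -9 + (175*(-456) - 4*(-414)²) = -9 + (-79800 - 4*171396) = -9 + (-79800 - 1*685584) = -9 + (-79800 - 685584) = -9 - 765384 = -765393)
D² + u = (-230/311)² - 765393 = 52900/96721 - 765393 = -74029523453/96721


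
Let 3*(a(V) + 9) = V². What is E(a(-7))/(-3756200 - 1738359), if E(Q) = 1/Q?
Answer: -3/120880298 ≈ -2.4818e-8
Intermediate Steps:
a(V) = -9 + V²/3
E(a(-7))/(-3756200 - 1738359) = 1/((-9 + (⅓)*(-7)²)*(-3756200 - 1738359)) = 1/((-9 + (⅓)*49)*(-5494559)) = -1/5494559/(-9 + 49/3) = -1/5494559/(22/3) = (3/22)*(-1/5494559) = -3/120880298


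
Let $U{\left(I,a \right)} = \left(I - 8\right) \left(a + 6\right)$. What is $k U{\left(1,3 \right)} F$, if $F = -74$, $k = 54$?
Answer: $251748$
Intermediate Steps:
$U{\left(I,a \right)} = \left(-8 + I\right) \left(6 + a\right)$
$k U{\left(1,3 \right)} F = 54 \left(-48 - 24 + 6 \cdot 1 + 1 \cdot 3\right) \left(-74\right) = 54 \left(-48 - 24 + 6 + 3\right) \left(-74\right) = 54 \left(-63\right) \left(-74\right) = \left(-3402\right) \left(-74\right) = 251748$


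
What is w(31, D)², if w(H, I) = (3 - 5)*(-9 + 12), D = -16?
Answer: 36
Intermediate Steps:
w(H, I) = -6 (w(H, I) = -2*3 = -6)
w(31, D)² = (-6)² = 36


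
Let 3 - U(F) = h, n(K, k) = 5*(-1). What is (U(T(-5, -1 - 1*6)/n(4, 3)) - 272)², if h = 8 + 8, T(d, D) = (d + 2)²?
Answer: 81225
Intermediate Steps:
T(d, D) = (2 + d)²
h = 16
n(K, k) = -5
U(F) = -13 (U(F) = 3 - 1*16 = 3 - 16 = -13)
(U(T(-5, -1 - 1*6)/n(4, 3)) - 272)² = (-13 - 272)² = (-285)² = 81225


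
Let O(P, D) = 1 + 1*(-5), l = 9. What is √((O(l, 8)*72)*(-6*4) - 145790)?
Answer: I*√138878 ≈ 372.66*I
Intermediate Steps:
O(P, D) = -4 (O(P, D) = 1 - 5 = -4)
√((O(l, 8)*72)*(-6*4) - 145790) = √((-4*72)*(-6*4) - 145790) = √(-288*(-24) - 145790) = √(6912 - 145790) = √(-138878) = I*√138878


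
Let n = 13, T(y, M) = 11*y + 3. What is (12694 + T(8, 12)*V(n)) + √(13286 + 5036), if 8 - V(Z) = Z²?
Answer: -1957 + √18322 ≈ -1821.6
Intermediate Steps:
T(y, M) = 3 + 11*y
V(Z) = 8 - Z²
(12694 + T(8, 12)*V(n)) + √(13286 + 5036) = (12694 + (3 + 11*8)*(8 - 1*13²)) + √(13286 + 5036) = (12694 + (3 + 88)*(8 - 1*169)) + √18322 = (12694 + 91*(8 - 169)) + √18322 = (12694 + 91*(-161)) + √18322 = (12694 - 14651) + √18322 = -1957 + √18322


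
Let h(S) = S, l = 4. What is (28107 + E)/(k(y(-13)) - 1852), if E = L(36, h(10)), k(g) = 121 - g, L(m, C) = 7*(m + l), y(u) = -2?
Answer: -28387/1729 ≈ -16.418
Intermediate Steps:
L(m, C) = 28 + 7*m (L(m, C) = 7*(m + 4) = 7*(4 + m) = 28 + 7*m)
E = 280 (E = 28 + 7*36 = 28 + 252 = 280)
(28107 + E)/(k(y(-13)) - 1852) = (28107 + 280)/((121 - 1*(-2)) - 1852) = 28387/((121 + 2) - 1852) = 28387/(123 - 1852) = 28387/(-1729) = 28387*(-1/1729) = -28387/1729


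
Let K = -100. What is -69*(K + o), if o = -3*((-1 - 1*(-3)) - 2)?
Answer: 6900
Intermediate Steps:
o = 0 (o = -3*((-1 + 3) - 2) = -3*(2 - 2) = -3*0 = 0)
-69*(K + o) = -69*(-100 + 0) = -69*(-100) = 6900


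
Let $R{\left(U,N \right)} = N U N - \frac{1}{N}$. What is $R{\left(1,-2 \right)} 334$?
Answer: $1503$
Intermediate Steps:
$R{\left(U,N \right)} = - \frac{1}{N} + U N^{2}$ ($R{\left(U,N \right)} = U N^{2} - \frac{1}{N} = - \frac{1}{N} + U N^{2}$)
$R{\left(1,-2 \right)} 334 = \frac{-1 + 1 \left(-2\right)^{3}}{-2} \cdot 334 = - \frac{-1 + 1 \left(-8\right)}{2} \cdot 334 = - \frac{-1 - 8}{2} \cdot 334 = \left(- \frac{1}{2}\right) \left(-9\right) 334 = \frac{9}{2} \cdot 334 = 1503$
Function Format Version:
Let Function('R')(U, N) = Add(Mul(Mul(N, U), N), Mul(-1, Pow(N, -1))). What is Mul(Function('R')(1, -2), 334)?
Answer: 1503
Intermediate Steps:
Function('R')(U, N) = Add(Mul(-1, Pow(N, -1)), Mul(U, Pow(N, 2))) (Function('R')(U, N) = Add(Mul(U, Pow(N, 2)), Mul(-1, Pow(N, -1))) = Add(Mul(-1, Pow(N, -1)), Mul(U, Pow(N, 2))))
Mul(Function('R')(1, -2), 334) = Mul(Mul(Pow(-2, -1), Add(-1, Mul(1, Pow(-2, 3)))), 334) = Mul(Mul(Rational(-1, 2), Add(-1, Mul(1, -8))), 334) = Mul(Mul(Rational(-1, 2), Add(-1, -8)), 334) = Mul(Mul(Rational(-1, 2), -9), 334) = Mul(Rational(9, 2), 334) = 1503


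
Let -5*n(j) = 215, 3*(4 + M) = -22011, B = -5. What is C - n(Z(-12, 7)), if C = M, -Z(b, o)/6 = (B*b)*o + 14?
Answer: -7298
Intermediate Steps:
M = -7341 (M = -4 + (⅓)*(-22011) = -4 - 7337 = -7341)
Z(b, o) = -84 + 30*b*o (Z(b, o) = -6*((-5*b)*o + 14) = -6*(-5*b*o + 14) = -6*(14 - 5*b*o) = -84 + 30*b*o)
n(j) = -43 (n(j) = -⅕*215 = -43)
C = -7341
C - n(Z(-12, 7)) = -7341 - 1*(-43) = -7341 + 43 = -7298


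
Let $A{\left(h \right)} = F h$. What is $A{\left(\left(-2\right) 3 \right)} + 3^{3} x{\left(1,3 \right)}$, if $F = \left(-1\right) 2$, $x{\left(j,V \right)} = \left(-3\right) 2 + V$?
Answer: $-69$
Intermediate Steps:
$x{\left(j,V \right)} = -6 + V$
$F = -2$
$A{\left(h \right)} = - 2 h$
$A{\left(\left(-2\right) 3 \right)} + 3^{3} x{\left(1,3 \right)} = - 2 \left(\left(-2\right) 3\right) + 3^{3} \left(-6 + 3\right) = \left(-2\right) \left(-6\right) + 27 \left(-3\right) = 12 - 81 = -69$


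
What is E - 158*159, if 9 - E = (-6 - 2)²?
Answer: -25177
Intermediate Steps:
E = -55 (E = 9 - (-6 - 2)² = 9 - 1*(-8)² = 9 - 1*64 = 9 - 64 = -55)
E - 158*159 = -55 - 158*159 = -55 - 25122 = -25177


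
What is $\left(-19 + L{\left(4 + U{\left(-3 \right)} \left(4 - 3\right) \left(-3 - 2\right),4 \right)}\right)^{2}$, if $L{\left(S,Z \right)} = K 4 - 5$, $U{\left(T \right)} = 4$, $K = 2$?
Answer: $256$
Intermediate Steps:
$L{\left(S,Z \right)} = 3$ ($L{\left(S,Z \right)} = 2 \cdot 4 - 5 = 8 - 5 = 3$)
$\left(-19 + L{\left(4 + U{\left(-3 \right)} \left(4 - 3\right) \left(-3 - 2\right),4 \right)}\right)^{2} = \left(-19 + 3\right)^{2} = \left(-16\right)^{2} = 256$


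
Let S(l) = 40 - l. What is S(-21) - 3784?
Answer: -3723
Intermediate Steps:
S(-21) - 3784 = (40 - 1*(-21)) - 3784 = (40 + 21) - 3784 = 61 - 3784 = -3723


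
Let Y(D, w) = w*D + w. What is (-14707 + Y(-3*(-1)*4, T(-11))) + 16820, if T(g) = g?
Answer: 1970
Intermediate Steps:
Y(D, w) = w + D*w (Y(D, w) = D*w + w = w + D*w)
(-14707 + Y(-3*(-1)*4, T(-11))) + 16820 = (-14707 - 11*(1 - 3*(-1)*4)) + 16820 = (-14707 - 11*(1 + 3*4)) + 16820 = (-14707 - 11*(1 + 12)) + 16820 = (-14707 - 11*13) + 16820 = (-14707 - 143) + 16820 = -14850 + 16820 = 1970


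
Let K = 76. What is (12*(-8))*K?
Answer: -7296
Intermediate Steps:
(12*(-8))*K = (12*(-8))*76 = -96*76 = -7296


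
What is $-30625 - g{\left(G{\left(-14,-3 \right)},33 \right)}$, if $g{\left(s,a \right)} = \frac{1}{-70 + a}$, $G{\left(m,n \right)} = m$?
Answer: $- \frac{1133124}{37} \approx -30625.0$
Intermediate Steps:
$-30625 - g{\left(G{\left(-14,-3 \right)},33 \right)} = -30625 - \frac{1}{-70 + 33} = -30625 - \frac{1}{-37} = -30625 - - \frac{1}{37} = -30625 + \frac{1}{37} = - \frac{1133124}{37}$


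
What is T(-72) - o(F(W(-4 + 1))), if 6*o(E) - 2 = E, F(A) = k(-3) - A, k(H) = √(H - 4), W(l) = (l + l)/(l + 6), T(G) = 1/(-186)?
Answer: -125/186 - I*√7/6 ≈ -0.67204 - 0.44096*I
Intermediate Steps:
T(G) = -1/186
W(l) = 2*l/(6 + l) (W(l) = (2*l)/(6 + l) = 2*l/(6 + l))
k(H) = √(-4 + H)
F(A) = -A + I*√7 (F(A) = √(-4 - 3) - A = √(-7) - A = I*√7 - A = -A + I*√7)
o(E) = ⅓ + E/6
T(-72) - o(F(W(-4 + 1))) = -1/186 - (⅓ + (-2*(-4 + 1)/(6 + (-4 + 1)) + I*√7)/6) = -1/186 - (⅓ + (-2*(-3)/(6 - 3) + I*√7)/6) = -1/186 - (⅓ + (-2*(-3)/3 + I*√7)/6) = -1/186 - (⅓ + (-1*(-2) + I*√7)/6) = -1/186 - (⅓ + (2 + I*√7)/6) = -1/186 - (⅓ + (⅓ + I*√7/6)) = -1/186 - (⅔ + I*√7/6) = -1/186 + (-⅔ - I*√7/6) = -125/186 - I*√7/6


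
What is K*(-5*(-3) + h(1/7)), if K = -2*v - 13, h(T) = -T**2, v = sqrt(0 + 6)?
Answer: -9542/49 - 1468*sqrt(6)/49 ≈ -268.12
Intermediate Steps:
v = sqrt(6) ≈ 2.4495
K = -13 - 2*sqrt(6) (K = -2*sqrt(6) - 13 = -13 - 2*sqrt(6) ≈ -17.899)
K*(-5*(-3) + h(1/7)) = (-13 - 2*sqrt(6))*(-5*(-3) - (1/7)**2) = (-13 - 2*sqrt(6))*(15 - (1/7)**2) = (-13 - 2*sqrt(6))*(15 - 1*1/49) = (-13 - 2*sqrt(6))*(15 - 1/49) = (-13 - 2*sqrt(6))*(734/49) = -9542/49 - 1468*sqrt(6)/49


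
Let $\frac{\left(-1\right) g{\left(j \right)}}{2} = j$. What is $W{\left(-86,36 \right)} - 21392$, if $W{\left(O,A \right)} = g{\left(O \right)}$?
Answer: $-21220$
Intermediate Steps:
$g{\left(j \right)} = - 2 j$
$W{\left(O,A \right)} = - 2 O$
$W{\left(-86,36 \right)} - 21392 = \left(-2\right) \left(-86\right) - 21392 = 172 - 21392 = -21220$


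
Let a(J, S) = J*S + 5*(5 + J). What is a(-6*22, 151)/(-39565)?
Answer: 20567/39565 ≈ 0.51983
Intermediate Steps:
a(J, S) = 25 + 5*J + J*S (a(J, S) = J*S + (25 + 5*J) = 25 + 5*J + J*S)
a(-6*22, 151)/(-39565) = (25 + 5*(-6*22) - 6*22*151)/(-39565) = (25 + 5*(-132) - 132*151)*(-1/39565) = (25 - 660 - 19932)*(-1/39565) = -20567*(-1/39565) = 20567/39565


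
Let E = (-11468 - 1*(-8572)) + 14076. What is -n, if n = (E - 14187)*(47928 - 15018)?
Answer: 98960370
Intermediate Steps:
E = 11180 (E = (-11468 + 8572) + 14076 = -2896 + 14076 = 11180)
n = -98960370 (n = (11180 - 14187)*(47928 - 15018) = -3007*32910 = -98960370)
-n = -1*(-98960370) = 98960370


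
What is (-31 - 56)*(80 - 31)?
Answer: -4263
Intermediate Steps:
(-31 - 56)*(80 - 31) = -87*49 = -4263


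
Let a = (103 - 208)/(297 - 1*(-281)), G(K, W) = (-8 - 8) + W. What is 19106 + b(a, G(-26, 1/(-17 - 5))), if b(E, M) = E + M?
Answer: 60686388/3179 ≈ 19090.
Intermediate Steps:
G(K, W) = -16 + W
a = -105/578 (a = -105/(297 + 281) = -105/578 ≈ -0.18166)
19106 + b(a, G(-26, 1/(-17 - 5))) = 19106 + (-105/578 + (-16 + 1/(-17 - 5))) = 19106 + (-105/578 + (-16 + 1/(-22))) = 19106 + (-105/578 + (-16 - 1/22)) = 19106 + (-105/578 - 353/22) = 19106 - 51586/3179 = 60686388/3179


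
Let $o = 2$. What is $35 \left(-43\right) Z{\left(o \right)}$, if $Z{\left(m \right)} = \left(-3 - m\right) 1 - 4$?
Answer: $13545$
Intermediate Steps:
$Z{\left(m \right)} = -7 - m$ ($Z{\left(m \right)} = \left(-3 - m\right) - 4 = -7 - m$)
$35 \left(-43\right) Z{\left(o \right)} = 35 \left(-43\right) \left(-7 - 2\right) = - 1505 \left(-7 - 2\right) = \left(-1505\right) \left(-9\right) = 13545$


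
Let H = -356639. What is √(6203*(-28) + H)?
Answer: I*√530323 ≈ 728.23*I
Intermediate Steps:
√(6203*(-28) + H) = √(6203*(-28) - 356639) = √(-173684 - 356639) = √(-530323) = I*√530323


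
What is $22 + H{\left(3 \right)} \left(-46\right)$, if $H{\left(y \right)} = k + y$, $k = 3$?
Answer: $-254$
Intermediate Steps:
$H{\left(y \right)} = 3 + y$
$22 + H{\left(3 \right)} \left(-46\right) = 22 + \left(3 + 3\right) \left(-46\right) = 22 + 6 \left(-46\right) = 22 - 276 = -254$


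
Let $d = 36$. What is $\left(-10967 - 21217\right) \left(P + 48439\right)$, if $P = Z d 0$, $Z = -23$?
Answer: $-1558960776$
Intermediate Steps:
$P = 0$ ($P = \left(-23\right) 36 \cdot 0 = \left(-828\right) 0 = 0$)
$\left(-10967 - 21217\right) \left(P + 48439\right) = \left(-10967 - 21217\right) \left(0 + 48439\right) = \left(-32184\right) 48439 = -1558960776$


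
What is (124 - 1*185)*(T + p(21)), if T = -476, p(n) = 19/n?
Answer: 608597/21 ≈ 28981.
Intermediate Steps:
(124 - 1*185)*(T + p(21)) = (124 - 1*185)*(-476 + 19/21) = (124 - 185)*(-476 + 19*(1/21)) = -61*(-476 + 19/21) = -61*(-9977/21) = 608597/21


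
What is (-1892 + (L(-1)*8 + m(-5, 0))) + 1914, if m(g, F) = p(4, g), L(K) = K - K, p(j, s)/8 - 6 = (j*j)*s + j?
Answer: -538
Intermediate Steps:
p(j, s) = 48 + 8*j + 8*s*j**2 (p(j, s) = 48 + 8*((j*j)*s + j) = 48 + 8*(j**2*s + j) = 48 + 8*(s*j**2 + j) = 48 + 8*(j + s*j**2) = 48 + (8*j + 8*s*j**2) = 48 + 8*j + 8*s*j**2)
L(K) = 0
m(g, F) = 80 + 128*g (m(g, F) = 48 + 8*4 + 8*g*4**2 = 48 + 32 + 8*g*16 = 48 + 32 + 128*g = 80 + 128*g)
(-1892 + (L(-1)*8 + m(-5, 0))) + 1914 = (-1892 + (0*8 + (80 + 128*(-5)))) + 1914 = (-1892 + (0 + (80 - 640))) + 1914 = (-1892 + (0 - 560)) + 1914 = (-1892 - 560) + 1914 = -2452 + 1914 = -538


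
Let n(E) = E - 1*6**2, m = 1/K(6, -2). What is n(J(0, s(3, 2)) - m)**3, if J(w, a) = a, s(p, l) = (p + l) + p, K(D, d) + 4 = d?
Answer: -4657463/216 ≈ -21562.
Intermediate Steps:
K(D, d) = -4 + d
s(p, l) = l + 2*p (s(p, l) = (l + p) + p = l + 2*p)
m = -1/6 (m = 1/(-4 - 2) = 1/(-6) = -1/6 ≈ -0.16667)
n(E) = -36 + E (n(E) = E - 1*36 = E - 36 = -36 + E)
n(J(0, s(3, 2)) - m)**3 = (-36 + ((2 + 2*3) - 1*(-1/6)))**3 = (-36 + ((2 + 6) + 1/6))**3 = (-36 + (8 + 1/6))**3 = (-36 + 49/6)**3 = (-167/6)**3 = -4657463/216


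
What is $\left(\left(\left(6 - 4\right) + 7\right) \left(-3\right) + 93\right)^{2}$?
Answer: $4356$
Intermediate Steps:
$\left(\left(\left(6 - 4\right) + 7\right) \left(-3\right) + 93\right)^{2} = \left(\left(2 + 7\right) \left(-3\right) + 93\right)^{2} = \left(9 \left(-3\right) + 93\right)^{2} = \left(-27 + 93\right)^{2} = 66^{2} = 4356$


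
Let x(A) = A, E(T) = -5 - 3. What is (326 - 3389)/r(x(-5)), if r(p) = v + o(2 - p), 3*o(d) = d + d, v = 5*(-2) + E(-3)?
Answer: 9189/40 ≈ 229.73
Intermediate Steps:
E(T) = -8
v = -18 (v = 5*(-2) - 8 = -10 - 8 = -18)
o(d) = 2*d/3 (o(d) = (d + d)/3 = (2*d)/3 = 2*d/3)
r(p) = -50/3 - 2*p/3 (r(p) = -18 + 2*(2 - p)/3 = -18 + (4/3 - 2*p/3) = -50/3 - 2*p/3)
(326 - 3389)/r(x(-5)) = (326 - 3389)/(-50/3 - 2/3*(-5)) = -3063/(-50/3 + 10/3) = -3063/(-40/3) = -3063*(-3/40) = 9189/40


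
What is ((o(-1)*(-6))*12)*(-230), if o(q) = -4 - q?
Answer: -49680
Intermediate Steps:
((o(-1)*(-6))*12)*(-230) = (((-4 - 1*(-1))*(-6))*12)*(-230) = (((-4 + 1)*(-6))*12)*(-230) = (-3*(-6)*12)*(-230) = (18*12)*(-230) = 216*(-230) = -49680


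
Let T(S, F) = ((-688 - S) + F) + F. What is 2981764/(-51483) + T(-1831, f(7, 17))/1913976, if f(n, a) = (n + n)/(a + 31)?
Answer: -22827863434253/394148905632 ≈ -57.917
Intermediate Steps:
f(n, a) = 2*n/(31 + a) (f(n, a) = (2*n)/(31 + a) = 2*n/(31 + a))
T(S, F) = -688 - S + 2*F (T(S, F) = (-688 + F - S) + F = -688 - S + 2*F)
2981764/(-51483) + T(-1831, f(7, 17))/1913976 = 2981764/(-51483) + (-688 - 1*(-1831) + 2*(2*7/(31 + 17)))/1913976 = 2981764*(-1/51483) + (-688 + 1831 + 2*(2*7/48))*(1/1913976) = -2981764/51483 + (-688 + 1831 + 2*(2*7*(1/48)))*(1/1913976) = -2981764/51483 + (-688 + 1831 + 2*(7/24))*(1/1913976) = -2981764/51483 + (-688 + 1831 + 7/12)*(1/1913976) = -2981764/51483 + (13723/12)*(1/1913976) = -2981764/51483 + 13723/22967712 = -22827863434253/394148905632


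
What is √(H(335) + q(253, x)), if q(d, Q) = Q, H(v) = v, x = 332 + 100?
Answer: √767 ≈ 27.695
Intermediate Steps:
x = 432
√(H(335) + q(253, x)) = √(335 + 432) = √767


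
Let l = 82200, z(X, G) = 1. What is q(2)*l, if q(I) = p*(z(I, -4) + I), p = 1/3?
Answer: 82200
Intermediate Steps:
p = 1/3 ≈ 0.33333
q(I) = 1/3 + I/3 (q(I) = (1 + I)/3 = 1/3 + I/3)
q(2)*l = (1/3 + (1/3)*2)*82200 = (1/3 + 2/3)*82200 = 1*82200 = 82200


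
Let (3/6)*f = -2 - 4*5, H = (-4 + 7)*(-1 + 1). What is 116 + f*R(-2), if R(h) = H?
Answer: 116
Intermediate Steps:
H = 0 (H = 3*0 = 0)
R(h) = 0
f = -44 (f = 2*(-2 - 4*5) = 2*(-2 - 20) = 2*(-22) = -44)
116 + f*R(-2) = 116 - 44*0 = 116 + 0 = 116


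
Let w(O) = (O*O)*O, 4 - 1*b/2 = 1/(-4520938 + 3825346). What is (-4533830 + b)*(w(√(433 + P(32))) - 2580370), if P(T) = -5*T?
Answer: 2034421967995107535/173898 - 143492909224301*√273/115932 ≈ 1.1678e+13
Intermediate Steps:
b = 2782369/347796 (b = 8 - 2/(-4520938 + 3825346) = 8 - 2/(-695592) = 8 - 2*(-1/695592) = 8 + 1/347796 = 2782369/347796 ≈ 8.0000)
w(O) = O³ (w(O) = O²*O = O³)
(-4533830 + b)*(w(√(433 + P(32))) - 2580370) = (-4533830 + 2782369/347796)*((√(433 - 5*32))³ - 2580370) = -1576845156311*((√(433 - 160))³ - 2580370)/347796 = -1576845156311*((√273)³ - 2580370)/347796 = -1576845156311*(273*√273 - 2580370)/347796 = -1576845156311*(-2580370 + 273*√273)/347796 = 2034421967995107535/173898 - 143492909224301*√273/115932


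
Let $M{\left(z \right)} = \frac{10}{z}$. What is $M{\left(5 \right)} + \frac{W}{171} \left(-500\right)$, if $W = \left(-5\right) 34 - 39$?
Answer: $\frac{5518}{9} \approx 613.11$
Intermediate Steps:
$W = -209$ ($W = -170 - 39 = -209$)
$M{\left(5 \right)} + \frac{W}{171} \left(-500\right) = \frac{10}{5} + - \frac{209}{171} \left(-500\right) = 10 \cdot \frac{1}{5} + \left(-209\right) \frac{1}{171} \left(-500\right) = 2 - - \frac{5500}{9} = 2 + \frac{5500}{9} = \frac{5518}{9}$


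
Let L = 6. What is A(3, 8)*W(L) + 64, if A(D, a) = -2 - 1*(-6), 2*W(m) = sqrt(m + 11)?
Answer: 64 + 2*sqrt(17) ≈ 72.246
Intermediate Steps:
W(m) = sqrt(11 + m)/2 (W(m) = sqrt(m + 11)/2 = sqrt(11 + m)/2)
A(D, a) = 4 (A(D, a) = -2 + 6 = 4)
A(3, 8)*W(L) + 64 = 4*(sqrt(11 + 6)/2) + 64 = 4*(sqrt(17)/2) + 64 = 2*sqrt(17) + 64 = 64 + 2*sqrt(17)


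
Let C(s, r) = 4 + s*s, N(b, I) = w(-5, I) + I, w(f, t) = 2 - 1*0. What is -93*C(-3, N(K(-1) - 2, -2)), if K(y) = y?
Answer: -1209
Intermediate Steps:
w(f, t) = 2 (w(f, t) = 2 + 0 = 2)
N(b, I) = 2 + I
C(s, r) = 4 + s²
-93*C(-3, N(K(-1) - 2, -2)) = -93*(4 + (-3)²) = -93*(4 + 9) = -93*13 = -1209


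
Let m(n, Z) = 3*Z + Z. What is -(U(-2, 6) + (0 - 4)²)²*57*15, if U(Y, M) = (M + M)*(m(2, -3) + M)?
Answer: -2681280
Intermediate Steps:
m(n, Z) = 4*Z
U(Y, M) = 2*M*(-12 + M) (U(Y, M) = (M + M)*(4*(-3) + M) = (2*M)*(-12 + M) = 2*M*(-12 + M))
-(U(-2, 6) + (0 - 4)²)²*57*15 = -(2*6*(-12 + 6) + (0 - 4)²)²*57*15 = -(2*6*(-6) + (-4)²)²*855 = -(-72 + 16)²*855 = -(-56)²*855 = -3136*855 = -1*2681280 = -2681280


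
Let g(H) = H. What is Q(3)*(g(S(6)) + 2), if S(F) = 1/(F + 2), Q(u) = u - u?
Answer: 0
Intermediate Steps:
Q(u) = 0
S(F) = 1/(2 + F)
Q(3)*(g(S(6)) + 2) = 0*(1/(2 + 6) + 2) = 0*(1/8 + 2) = 0*(17/8) = 0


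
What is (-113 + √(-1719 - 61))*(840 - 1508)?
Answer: 75484 - 1336*I*√445 ≈ 75484.0 - 28183.0*I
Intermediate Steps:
(-113 + √(-1719 - 61))*(840 - 1508) = (-113 + √(-1780))*(-668) = (-113 + 2*I*√445)*(-668) = 75484 - 1336*I*√445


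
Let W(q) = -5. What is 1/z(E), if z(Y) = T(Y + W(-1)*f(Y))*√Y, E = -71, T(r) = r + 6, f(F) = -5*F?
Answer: I*√71/130640 ≈ 6.4499e-5*I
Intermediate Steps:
T(r) = 6 + r
z(Y) = √Y*(6 + 26*Y) (z(Y) = (6 + (Y - (-25)*Y))*√Y = (6 + (Y + 25*Y))*√Y = (6 + 26*Y)*√Y = √Y*(6 + 26*Y))
1/z(E) = 1/(√(-71)*(6 + 26*(-71))) = 1/((I*√71)*(6 - 1846)) = 1/((I*√71)*(-1840)) = 1/(-1840*I*√71) = I*√71/130640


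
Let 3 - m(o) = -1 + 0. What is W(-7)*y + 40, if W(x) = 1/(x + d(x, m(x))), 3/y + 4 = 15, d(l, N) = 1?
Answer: 879/22 ≈ 39.955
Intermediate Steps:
m(o) = 4 (m(o) = 3 - (-1 + 0) = 3 - 1*(-1) = 3 + 1 = 4)
y = 3/11 (y = 3/(-4 + 15) = 3/11 ≈ 0.27273)
W(x) = 1/(1 + x) (W(x) = 1/(x + 1) = 1/(1 + x))
W(-7)*y + 40 = (3/11)/(1 - 7) + 40 = (3/11)/(-6) + 40 = -⅙*3/11 + 40 = -1/22 + 40 = 879/22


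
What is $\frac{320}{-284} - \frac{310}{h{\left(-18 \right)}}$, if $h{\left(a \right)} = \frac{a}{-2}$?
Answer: $- \frac{22730}{639} \approx -35.571$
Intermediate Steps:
$h{\left(a \right)} = - \frac{a}{2}$ ($h{\left(a \right)} = a \left(- \frac{1}{2}\right) = - \frac{a}{2}$)
$\frac{320}{-284} - \frac{310}{h{\left(-18 \right)}} = \frac{320}{-284} - \frac{310}{\left(- \frac{1}{2}\right) \left(-18\right)} = 320 \left(- \frac{1}{284}\right) - \frac{310}{9} = - \frac{80}{71} - \frac{310}{9} = - \frac{22730}{639}$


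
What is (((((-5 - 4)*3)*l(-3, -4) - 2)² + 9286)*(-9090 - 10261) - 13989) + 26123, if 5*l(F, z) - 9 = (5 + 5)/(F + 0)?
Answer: -5006168019/25 ≈ -2.0025e+8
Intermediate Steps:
l(F, z) = 9/5 + 2/F (l(F, z) = 9/5 + ((5 + 5)/(F + 0))/5 = 9/5 + (10/F)/5 = 9/5 + 2/F)
(((((-5 - 4)*3)*l(-3, -4) - 2)² + 9286)*(-9090 - 10261) - 13989) + 26123 = (((((-5 - 4)*3)*(9/5 + 2/(-3)) - 2)² + 9286)*(-9090 - 10261) - 13989) + 26123 = ((((-9*3)*(9/5 + 2*(-⅓)) - 2)² + 9286)*(-19351) - 13989) + 26123 = (((-27*(9/5 - ⅔) - 2)² + 9286)*(-19351) - 13989) + 26123 = (((-27*17/15 - 2)² + 9286)*(-19351) - 13989) + 26123 = (((-153/5 - 2)² + 9286)*(-19351) - 13989) + 26123 = (((-163/5)² + 9286)*(-19351) - 13989) + 26123 = ((26569/25 + 9286)*(-19351) - 13989) + 26123 = ((258719/25)*(-19351) - 13989) + 26123 = (-5006471369/25 - 13989) + 26123 = -5006821094/25 + 26123 = -5006168019/25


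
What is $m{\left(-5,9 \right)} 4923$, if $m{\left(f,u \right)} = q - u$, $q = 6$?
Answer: $-14769$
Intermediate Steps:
$m{\left(f,u \right)} = 6 - u$
$m{\left(-5,9 \right)} 4923 = \left(6 - 9\right) 4923 = \left(-3\right) 4923 = -14769$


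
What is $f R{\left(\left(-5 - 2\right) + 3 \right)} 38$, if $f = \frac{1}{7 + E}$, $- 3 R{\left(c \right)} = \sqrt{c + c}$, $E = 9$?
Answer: $- \frac{19 i \sqrt{2}}{12} \approx - 2.2392 i$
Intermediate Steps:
$R{\left(c \right)} = - \frac{\sqrt{2} \sqrt{c}}{3}$ ($R{\left(c \right)} = - \frac{\sqrt{c + c}}{3} = - \frac{\sqrt{2 c}}{3} = - \frac{\sqrt{2} \sqrt{c}}{3}$)
$f = \frac{1}{16}$ ($f = \frac{1}{7 + 9} = \frac{1}{16} \approx 0.0625$)
$f R{\left(\left(-5 - 2\right) + 3 \right)} 38 = \frac{\left(- \frac{1}{3}\right) \sqrt{2} \sqrt{\left(-5 - 2\right) + 3}}{16} \cdot 38 = \frac{\left(- \frac{1}{3}\right) \sqrt{2} \sqrt{-7 + 3}}{16} \cdot 38 = \frac{\left(- \frac{1}{3}\right) \sqrt{2} \sqrt{-4}}{16} \cdot 38 = \frac{\left(- \frac{1}{3}\right) \sqrt{2} \cdot 2 i}{16} \cdot 38 = \frac{\left(- \frac{2}{3}\right) i \sqrt{2}}{16} \cdot 38 = - \frac{i \sqrt{2}}{24} \cdot 38 = - \frac{19 i \sqrt{2}}{12}$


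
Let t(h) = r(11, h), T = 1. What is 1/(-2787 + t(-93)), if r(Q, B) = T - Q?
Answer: -1/2797 ≈ -0.00035753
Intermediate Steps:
r(Q, B) = 1 - Q
t(h) = -10 (t(h) = 1 - 1*11 = 1 - 11 = -10)
1/(-2787 + t(-93)) = 1/(-2787 - 10) = 1/(-2797) = -1/2797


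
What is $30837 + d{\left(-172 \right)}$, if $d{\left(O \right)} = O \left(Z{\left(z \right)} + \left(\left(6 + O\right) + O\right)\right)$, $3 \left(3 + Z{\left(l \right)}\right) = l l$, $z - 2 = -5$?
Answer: $88973$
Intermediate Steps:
$z = -3$ ($z = 2 - 5 = -3$)
$Z{\left(l \right)} = -3 + \frac{l^{2}}{3}$ ($Z{\left(l \right)} = -3 + \frac{l l}{3} = -3 + \frac{l^{2}}{3}$)
$d{\left(O \right)} = O \left(6 + 2 O\right)$ ($d{\left(O \right)} = O \left(\left(-3 + \frac{\left(-3\right)^{2}}{3}\right) + \left(\left(6 + O\right) + O\right)\right) = O \left(\left(-3 + \frac{1}{3} \cdot 9\right) + \left(6 + 2 O\right)\right) = O \left(\left(-3 + 3\right) + \left(6 + 2 O\right)\right) = O \left(0 + \left(6 + 2 O\right)\right) = O \left(6 + 2 O\right)$)
$30837 + d{\left(-172 \right)} = 30837 + 2 \left(-172\right) \left(3 - 172\right) = 30837 + 2 \left(-172\right) \left(-169\right) = 30837 + 58136 = 88973$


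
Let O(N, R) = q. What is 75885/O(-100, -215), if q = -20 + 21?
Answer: 75885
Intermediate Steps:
q = 1
O(N, R) = 1
75885/O(-100, -215) = 75885/1 = 75885*1 = 75885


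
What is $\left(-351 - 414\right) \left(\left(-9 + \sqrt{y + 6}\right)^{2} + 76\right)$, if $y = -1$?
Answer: $-123930 + 13770 \sqrt{5} \approx -93139.0$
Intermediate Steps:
$\left(-351 - 414\right) \left(\left(-9 + \sqrt{y + 6}\right)^{2} + 76\right) = \left(-351 - 414\right) \left(\left(-9 + \sqrt{-1 + 6}\right)^{2} + 76\right) = - 765 \left(\left(-9 + \sqrt{5}\right)^{2} + 76\right) = - 765 \left(76 + \left(-9 + \sqrt{5}\right)^{2}\right) = -58140 - 765 \left(-9 + \sqrt{5}\right)^{2}$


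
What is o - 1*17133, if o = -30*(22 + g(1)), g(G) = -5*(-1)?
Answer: -17943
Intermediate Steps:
g(G) = 5
o = -810 (o = -30*(22 + 5) = -30*27 = -810)
o - 1*17133 = -810 - 1*17133 = -810 - 17133 = -17943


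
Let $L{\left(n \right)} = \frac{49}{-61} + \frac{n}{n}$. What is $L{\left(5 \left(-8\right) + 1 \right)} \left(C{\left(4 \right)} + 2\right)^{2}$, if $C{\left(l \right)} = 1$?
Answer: $\frac{108}{61} \approx 1.7705$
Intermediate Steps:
$L{\left(n \right)} = \frac{12}{61}$ ($L{\left(n \right)} = 49 \left(- \frac{1}{61}\right) + 1 = - \frac{49}{61} + 1 = \frac{12}{61}$)
$L{\left(5 \left(-8\right) + 1 \right)} \left(C{\left(4 \right)} + 2\right)^{2} = \frac{12 \left(1 + 2\right)^{2}}{61} = \frac{12 \cdot 3^{2}}{61} = \frac{12}{61} \cdot 9 = \frac{108}{61}$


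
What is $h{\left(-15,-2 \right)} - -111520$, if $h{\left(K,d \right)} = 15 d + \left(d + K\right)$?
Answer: $111473$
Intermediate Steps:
$h{\left(K,d \right)} = K + 16 d$ ($h{\left(K,d \right)} = 15 d + \left(K + d\right) = K + 16 d$)
$h{\left(-15,-2 \right)} - -111520 = \left(-15 + 16 \left(-2\right)\right) - -111520 = \left(-15 - 32\right) + 111520 = -47 + 111520 = 111473$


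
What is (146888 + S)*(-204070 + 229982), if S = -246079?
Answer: -2570237192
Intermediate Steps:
(146888 + S)*(-204070 + 229982) = (146888 - 246079)*(-204070 + 229982) = -99191*25912 = -2570237192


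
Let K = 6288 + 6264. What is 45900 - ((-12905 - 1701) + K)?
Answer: 47954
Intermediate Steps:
K = 12552
45900 - ((-12905 - 1701) + K) = 45900 - ((-12905 - 1701) + 12552) = 45900 - (-14606 + 12552) = 45900 - 1*(-2054) = 45900 + 2054 = 47954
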